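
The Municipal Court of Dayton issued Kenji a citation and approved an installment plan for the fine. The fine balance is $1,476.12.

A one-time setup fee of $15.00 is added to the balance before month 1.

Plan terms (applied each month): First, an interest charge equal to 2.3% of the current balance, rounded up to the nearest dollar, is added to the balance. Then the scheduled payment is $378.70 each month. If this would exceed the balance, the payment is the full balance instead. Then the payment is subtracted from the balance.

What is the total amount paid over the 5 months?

$1,585.12

# | Opening | Interest | Payment | End bal
1 | $1,491.12 | $35.00 | $378.70 | $1,147.42
2 | $1,147.42 | $27.00 | $378.70 | $795.72
3 | $795.72 | $19.00 | $378.70 | $436.02
4 | $436.02 | $11.00 | $378.70 | $68.32
5 | $68.32 | $2.00 | $70.32 | $0.00
Total paid: $1,585.12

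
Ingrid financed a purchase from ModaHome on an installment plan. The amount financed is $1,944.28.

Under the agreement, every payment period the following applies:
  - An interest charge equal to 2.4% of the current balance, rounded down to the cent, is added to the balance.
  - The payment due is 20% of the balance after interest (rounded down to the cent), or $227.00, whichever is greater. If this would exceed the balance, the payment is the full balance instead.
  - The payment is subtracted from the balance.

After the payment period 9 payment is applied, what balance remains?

$0.00

Payment period 1: $1,944.28 +$46.66 interest = $1,990.94; pay $398.18 → $1,592.76
Payment period 2: $1,592.76 +$38.22 interest = $1,630.98; pay $326.19 → $1,304.79
Payment period 3: $1,304.79 +$31.31 interest = $1,336.10; pay $267.22 → $1,068.88
Payment period 4: $1,068.88 +$25.65 interest = $1,094.53; pay $227.00 → $867.53
Payment period 5: $867.53 +$20.82 interest = $888.35; pay $227.00 → $661.35
Payment period 6: $661.35 +$15.87 interest = $677.22; pay $227.00 → $450.22
Payment period 7: $450.22 +$10.80 interest = $461.02; pay $227.00 → $234.02
Payment period 8: $234.02 +$5.61 interest = $239.63; pay $227.00 → $12.63
Payment period 9: $12.63 +$0.30 interest = $12.93; pay $12.93 → $0.00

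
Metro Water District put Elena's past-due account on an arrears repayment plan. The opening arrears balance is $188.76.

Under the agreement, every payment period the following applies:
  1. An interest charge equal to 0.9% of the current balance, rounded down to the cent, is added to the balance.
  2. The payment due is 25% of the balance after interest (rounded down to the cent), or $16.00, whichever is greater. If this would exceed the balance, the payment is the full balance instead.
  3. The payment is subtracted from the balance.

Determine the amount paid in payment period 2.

$36.03

Payment period 1: $188.76 +$1.69 interest = $190.45; pay $47.61 → $142.84
Payment period 2: $142.84 +$1.28 interest = $144.12; pay $36.03 → $108.09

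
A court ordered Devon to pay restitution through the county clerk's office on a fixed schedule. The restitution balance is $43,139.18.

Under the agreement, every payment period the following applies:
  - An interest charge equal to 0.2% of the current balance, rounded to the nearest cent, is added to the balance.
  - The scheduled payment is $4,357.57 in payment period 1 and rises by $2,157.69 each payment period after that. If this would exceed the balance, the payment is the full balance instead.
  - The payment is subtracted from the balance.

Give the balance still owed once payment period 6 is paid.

# | Opening | Interest | Payment | End bal
1 | $43,139.18 | $86.28 | $4,357.57 | $38,867.89
2 | $38,867.89 | $77.74 | $6,515.26 | $32,430.37
3 | $32,430.37 | $64.86 | $8,672.95 | $23,822.28
4 | $23,822.28 | $47.64 | $10,830.64 | $13,039.28
5 | $13,039.28 | $26.08 | $12,988.33 | $77.03
6 | $77.03 | $0.15 | $77.18 | $0.00

$0.00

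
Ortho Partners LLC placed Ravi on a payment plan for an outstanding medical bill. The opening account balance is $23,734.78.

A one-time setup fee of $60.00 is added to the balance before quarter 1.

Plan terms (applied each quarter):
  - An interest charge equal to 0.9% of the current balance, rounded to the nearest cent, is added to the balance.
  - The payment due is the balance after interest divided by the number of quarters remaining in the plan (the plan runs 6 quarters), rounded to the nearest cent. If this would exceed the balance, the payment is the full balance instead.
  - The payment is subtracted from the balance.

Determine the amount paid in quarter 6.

$4,184.83

Quarter 1: $23,794.78 +$214.15 interest = $24,008.93; pay $4,001.49 → $20,007.44
Quarter 2: $20,007.44 +$180.07 interest = $20,187.51; pay $4,037.50 → $16,150.01
Quarter 3: $16,150.01 +$145.35 interest = $16,295.36; pay $4,073.84 → $12,221.52
Quarter 4: $12,221.52 +$109.99 interest = $12,331.51; pay $4,110.50 → $8,221.01
Quarter 5: $8,221.01 +$73.99 interest = $8,295.00; pay $4,147.50 → $4,147.50
Quarter 6: $4,147.50 +$37.33 interest = $4,184.83; pay $4,184.83 → $0.00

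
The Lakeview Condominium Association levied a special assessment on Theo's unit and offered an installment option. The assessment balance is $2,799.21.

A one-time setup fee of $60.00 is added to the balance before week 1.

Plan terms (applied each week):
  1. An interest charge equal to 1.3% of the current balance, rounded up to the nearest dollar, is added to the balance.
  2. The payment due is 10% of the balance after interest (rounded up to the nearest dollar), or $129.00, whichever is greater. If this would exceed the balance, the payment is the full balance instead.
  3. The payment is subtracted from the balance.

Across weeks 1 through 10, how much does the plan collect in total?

$1,987.00

Week 1: $2,859.21 +$38.00 interest = $2,897.21; pay $290.00 → $2,607.21
Week 2: $2,607.21 +$34.00 interest = $2,641.21; pay $265.00 → $2,376.21
Week 3: $2,376.21 +$31.00 interest = $2,407.21; pay $241.00 → $2,166.21
Week 4: $2,166.21 +$29.00 interest = $2,195.21; pay $220.00 → $1,975.21
Week 5: $1,975.21 +$26.00 interest = $2,001.21; pay $201.00 → $1,800.21
Week 6: $1,800.21 +$24.00 interest = $1,824.21; pay $183.00 → $1,641.21
Week 7: $1,641.21 +$22.00 interest = $1,663.21; pay $167.00 → $1,496.21
Week 8: $1,496.21 +$20.00 interest = $1,516.21; pay $152.00 → $1,364.21
Week 9: $1,364.21 +$18.00 interest = $1,382.21; pay $139.00 → $1,243.21
Week 10: $1,243.21 +$17.00 interest = $1,260.21; pay $129.00 → $1,131.21
Total paid: $1,987.00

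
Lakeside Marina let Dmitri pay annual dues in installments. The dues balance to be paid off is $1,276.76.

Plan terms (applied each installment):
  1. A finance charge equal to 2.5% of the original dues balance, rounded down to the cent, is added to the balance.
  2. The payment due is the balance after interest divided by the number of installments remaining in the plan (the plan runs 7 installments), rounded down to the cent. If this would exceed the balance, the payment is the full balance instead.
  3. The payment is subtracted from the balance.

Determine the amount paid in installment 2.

$192.27

# | Opening | Interest | Payment | End bal
1 | $1,276.76 | $31.91 | $186.95 | $1,121.72
2 | $1,121.72 | $31.91 | $192.27 | $961.36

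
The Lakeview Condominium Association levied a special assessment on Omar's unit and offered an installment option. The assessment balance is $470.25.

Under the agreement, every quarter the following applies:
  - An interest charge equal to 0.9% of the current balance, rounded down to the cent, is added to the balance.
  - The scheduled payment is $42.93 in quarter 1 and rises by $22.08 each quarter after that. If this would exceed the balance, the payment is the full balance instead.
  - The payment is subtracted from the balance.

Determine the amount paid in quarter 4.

Quarter 1: opening $470.25; interest $4.23 → $474.48; payment $42.93; balance $431.55
Quarter 2: opening $431.55; interest $3.88 → $435.43; payment $65.01; balance $370.42
Quarter 3: opening $370.42; interest $3.33 → $373.75; payment $87.09; balance $286.66
Quarter 4: opening $286.66; interest $2.57 → $289.23; payment $109.17; balance $180.06

$109.17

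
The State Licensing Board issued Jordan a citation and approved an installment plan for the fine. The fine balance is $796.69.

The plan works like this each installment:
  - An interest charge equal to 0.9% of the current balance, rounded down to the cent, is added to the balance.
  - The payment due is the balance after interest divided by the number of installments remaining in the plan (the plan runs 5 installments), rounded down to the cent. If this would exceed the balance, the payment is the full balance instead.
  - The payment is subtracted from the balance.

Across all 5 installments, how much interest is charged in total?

$21.74

# | Opening | Interest | Payment | End bal
1 | $796.69 | $7.17 | $160.77 | $643.09
2 | $643.09 | $5.78 | $162.21 | $486.66
3 | $486.66 | $4.37 | $163.67 | $327.36
4 | $327.36 | $2.94 | $165.15 | $165.15
5 | $165.15 | $1.48 | $166.63 | $0.00
Total interest: $7.17 + $5.78 + $4.37 + $2.94 + $1.48 = $21.74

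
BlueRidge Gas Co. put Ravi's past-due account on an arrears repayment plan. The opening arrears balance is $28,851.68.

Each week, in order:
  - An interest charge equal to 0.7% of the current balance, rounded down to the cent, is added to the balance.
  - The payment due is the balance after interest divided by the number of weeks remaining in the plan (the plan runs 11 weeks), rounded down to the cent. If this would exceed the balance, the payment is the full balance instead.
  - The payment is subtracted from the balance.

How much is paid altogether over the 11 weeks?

Week 1: opening $28,851.68; interest $201.96 → $29,053.64; payment $2,641.24; balance $26,412.40
Week 2: opening $26,412.40; interest $184.88 → $26,597.28; payment $2,659.72; balance $23,937.56
Week 3: opening $23,937.56; interest $167.56 → $24,105.12; payment $2,678.34; balance $21,426.78
Week 4: opening $21,426.78; interest $149.98 → $21,576.76; payment $2,697.09; balance $18,879.67
Week 5: opening $18,879.67; interest $132.15 → $19,011.82; payment $2,715.97; balance $16,295.85
Week 6: opening $16,295.85; interest $114.07 → $16,409.92; payment $2,734.98; balance $13,674.94
Week 7: opening $13,674.94; interest $95.72 → $13,770.66; payment $2,754.13; balance $11,016.53
Week 8: opening $11,016.53; interest $77.11 → $11,093.64; payment $2,773.41; balance $8,320.23
Week 9: opening $8,320.23; interest $58.24 → $8,378.47; payment $2,792.82; balance $5,585.65
Week 10: opening $5,585.65; interest $39.09 → $5,624.74; payment $2,812.37; balance $2,812.37
Week 11: opening $2,812.37; interest $19.68 → $2,832.05; payment $2,832.05; balance $0.00
Total paid: $30,092.12

$30,092.12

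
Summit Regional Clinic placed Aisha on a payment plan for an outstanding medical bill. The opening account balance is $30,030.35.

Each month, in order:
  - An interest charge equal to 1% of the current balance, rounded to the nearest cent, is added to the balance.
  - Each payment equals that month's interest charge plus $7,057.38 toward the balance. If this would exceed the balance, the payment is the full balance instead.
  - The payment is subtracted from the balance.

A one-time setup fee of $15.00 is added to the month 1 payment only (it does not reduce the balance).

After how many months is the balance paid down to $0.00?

# | Opening | Interest | Payment | Fee | End bal
1 | $30,030.35 | $300.30 | $7,357.68 | $15.00 | $22,972.97
2 | $22,972.97 | $229.73 | $7,287.11 | — | $15,915.59
3 | $15,915.59 | $159.16 | $7,216.54 | — | $8,858.21
4 | $8,858.21 | $88.58 | $7,145.96 | — | $1,800.83
5 | $1,800.83 | $18.01 | $1,818.84 | — | $0.00
Balance reaches $0.00 in month 5.

5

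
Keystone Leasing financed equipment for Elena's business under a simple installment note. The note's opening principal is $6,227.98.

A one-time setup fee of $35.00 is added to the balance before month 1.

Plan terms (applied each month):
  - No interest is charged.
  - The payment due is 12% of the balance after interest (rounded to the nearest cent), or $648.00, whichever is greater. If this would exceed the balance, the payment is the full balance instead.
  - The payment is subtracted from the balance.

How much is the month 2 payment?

Month 1: opening $6,262.98; payment $751.56; balance $5,511.42
Month 2: opening $5,511.42; payment $661.37; balance $4,850.05

$661.37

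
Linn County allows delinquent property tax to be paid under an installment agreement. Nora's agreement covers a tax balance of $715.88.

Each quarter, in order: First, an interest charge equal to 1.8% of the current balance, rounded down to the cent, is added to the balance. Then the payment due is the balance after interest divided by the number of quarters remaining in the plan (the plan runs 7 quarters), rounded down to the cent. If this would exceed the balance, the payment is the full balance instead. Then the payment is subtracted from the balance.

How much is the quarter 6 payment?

$113.82

Quarter 1: $715.88 +$12.88 interest = $728.76; pay $104.10 → $624.66
Quarter 2: $624.66 +$11.24 interest = $635.90; pay $105.98 → $529.92
Quarter 3: $529.92 +$9.53 interest = $539.45; pay $107.89 → $431.56
Quarter 4: $431.56 +$7.76 interest = $439.32; pay $109.83 → $329.49
Quarter 5: $329.49 +$5.93 interest = $335.42; pay $111.80 → $223.62
Quarter 6: $223.62 +$4.02 interest = $227.64; pay $113.82 → $113.82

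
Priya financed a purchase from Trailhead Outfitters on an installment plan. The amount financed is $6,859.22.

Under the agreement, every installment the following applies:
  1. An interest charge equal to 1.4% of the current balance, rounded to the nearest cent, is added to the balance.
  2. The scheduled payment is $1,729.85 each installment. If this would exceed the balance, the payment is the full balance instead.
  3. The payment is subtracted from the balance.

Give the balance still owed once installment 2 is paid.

Installment 1: opening $6,859.22; interest $96.03 → $6,955.25; payment $1,729.85; balance $5,225.40
Installment 2: opening $5,225.40; interest $73.16 → $5,298.56; payment $1,729.85; balance $3,568.71

$3,568.71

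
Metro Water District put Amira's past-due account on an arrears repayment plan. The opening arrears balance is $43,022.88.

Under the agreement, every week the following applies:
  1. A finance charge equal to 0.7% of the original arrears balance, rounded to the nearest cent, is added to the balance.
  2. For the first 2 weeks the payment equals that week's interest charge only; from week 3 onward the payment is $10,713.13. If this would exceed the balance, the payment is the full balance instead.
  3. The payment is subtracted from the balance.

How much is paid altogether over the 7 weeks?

Week 1: $43,022.88 +$301.16 interest = $43,324.04; pay $301.16 → $43,022.88
Week 2: $43,022.88 +$301.16 interest = $43,324.04; pay $301.16 → $43,022.88
Week 3: $43,022.88 +$301.16 interest = $43,324.04; pay $10,713.13 → $32,610.91
Week 4: $32,610.91 +$301.16 interest = $32,912.07; pay $10,713.13 → $22,198.94
Week 5: $22,198.94 +$301.16 interest = $22,500.10; pay $10,713.13 → $11,786.97
Week 6: $11,786.97 +$301.16 interest = $12,088.13; pay $10,713.13 → $1,375.00
Week 7: $1,375.00 +$301.16 interest = $1,676.16; pay $1,676.16 → $0.00
Total paid: $45,131.00

$45,131.00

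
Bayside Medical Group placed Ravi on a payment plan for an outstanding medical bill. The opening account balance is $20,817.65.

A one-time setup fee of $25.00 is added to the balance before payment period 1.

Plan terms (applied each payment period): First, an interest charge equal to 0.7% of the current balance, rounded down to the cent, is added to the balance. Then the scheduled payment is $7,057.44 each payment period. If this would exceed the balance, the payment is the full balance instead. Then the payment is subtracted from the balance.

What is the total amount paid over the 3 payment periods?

Payment period 1: $20,842.65 +$145.89 interest = $20,988.54; pay $7,057.44 → $13,931.10
Payment period 2: $13,931.10 +$97.51 interest = $14,028.61; pay $7,057.44 → $6,971.17
Payment period 3: $6,971.17 +$48.79 interest = $7,019.96; pay $7,019.96 → $0.00
Total paid: $21,134.84

$21,134.84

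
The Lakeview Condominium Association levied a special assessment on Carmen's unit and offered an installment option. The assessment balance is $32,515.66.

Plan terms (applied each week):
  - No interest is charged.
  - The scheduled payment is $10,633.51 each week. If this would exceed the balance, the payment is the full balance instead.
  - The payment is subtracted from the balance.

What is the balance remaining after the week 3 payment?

$615.13

Week 1: $32,515.66 − $10,633.51 → $21,882.15
Week 2: $21,882.15 − $10,633.51 → $11,248.64
Week 3: $11,248.64 − $10,633.51 → $615.13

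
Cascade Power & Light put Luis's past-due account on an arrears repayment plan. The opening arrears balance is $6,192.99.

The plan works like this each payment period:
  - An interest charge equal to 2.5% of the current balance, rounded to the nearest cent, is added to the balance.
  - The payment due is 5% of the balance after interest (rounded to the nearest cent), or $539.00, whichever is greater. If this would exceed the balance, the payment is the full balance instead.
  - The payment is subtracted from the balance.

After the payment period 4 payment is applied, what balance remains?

$4,597.70

# | Opening | Interest | Payment | End bal
1 | $6,192.99 | $154.82 | $539.00 | $5,808.81
2 | $5,808.81 | $145.22 | $539.00 | $5,415.03
3 | $5,415.03 | $135.38 | $539.00 | $5,011.41
4 | $5,011.41 | $125.29 | $539.00 | $4,597.70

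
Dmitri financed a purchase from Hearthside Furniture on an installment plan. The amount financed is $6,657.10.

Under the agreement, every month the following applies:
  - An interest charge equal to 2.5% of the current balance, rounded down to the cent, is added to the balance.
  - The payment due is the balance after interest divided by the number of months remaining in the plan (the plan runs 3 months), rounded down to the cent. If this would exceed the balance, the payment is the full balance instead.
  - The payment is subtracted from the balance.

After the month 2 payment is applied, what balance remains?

Month 1: opening $6,657.10; interest $166.42 → $6,823.52; payment $2,274.50; balance $4,549.02
Month 2: opening $4,549.02; interest $113.72 → $4,662.74; payment $2,331.37; balance $2,331.37

$2,331.37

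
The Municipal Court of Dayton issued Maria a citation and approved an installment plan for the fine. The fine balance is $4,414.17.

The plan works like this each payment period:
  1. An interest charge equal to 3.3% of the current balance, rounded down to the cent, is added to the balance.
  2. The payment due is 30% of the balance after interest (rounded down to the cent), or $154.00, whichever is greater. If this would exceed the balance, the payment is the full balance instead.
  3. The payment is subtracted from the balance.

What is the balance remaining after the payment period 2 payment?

Payment period 1: $4,414.17 +$145.66 interest = $4,559.83; pay $1,367.94 → $3,191.89
Payment period 2: $3,191.89 +$105.33 interest = $3,297.22; pay $989.16 → $2,308.06

$2,308.06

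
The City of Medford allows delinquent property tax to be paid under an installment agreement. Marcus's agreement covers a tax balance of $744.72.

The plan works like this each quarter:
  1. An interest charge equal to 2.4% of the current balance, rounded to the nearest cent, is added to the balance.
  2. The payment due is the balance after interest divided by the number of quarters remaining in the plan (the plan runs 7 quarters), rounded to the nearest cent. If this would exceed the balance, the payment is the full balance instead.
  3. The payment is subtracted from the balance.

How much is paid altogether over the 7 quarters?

# | Opening | Interest | Payment | End bal
1 | $744.72 | $17.87 | $108.94 | $653.65
2 | $653.65 | $15.69 | $111.56 | $557.78
3 | $557.78 | $13.39 | $114.23 | $456.94
4 | $456.94 | $10.97 | $116.98 | $350.93
5 | $350.93 | $8.42 | $119.78 | $239.57
6 | $239.57 | $5.75 | $122.66 | $122.66
7 | $122.66 | $2.94 | $125.60 | $0.00
Total paid: $819.75

$819.75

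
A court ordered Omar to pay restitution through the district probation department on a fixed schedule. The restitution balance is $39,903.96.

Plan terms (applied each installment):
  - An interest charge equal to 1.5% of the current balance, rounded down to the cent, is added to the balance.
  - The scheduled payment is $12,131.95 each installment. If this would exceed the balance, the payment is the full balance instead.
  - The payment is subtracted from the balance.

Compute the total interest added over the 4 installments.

# | Opening | Interest | Payment | End bal
1 | $39,903.96 | $598.55 | $12,131.95 | $28,370.56
2 | $28,370.56 | $425.55 | $12,131.95 | $16,664.16
3 | $16,664.16 | $249.96 | $12,131.95 | $4,782.17
4 | $4,782.17 | $71.73 | $4,853.90 | $0.00
Total interest: $598.55 + $425.55 + $249.96 + $71.73 = $1,345.79

$1,345.79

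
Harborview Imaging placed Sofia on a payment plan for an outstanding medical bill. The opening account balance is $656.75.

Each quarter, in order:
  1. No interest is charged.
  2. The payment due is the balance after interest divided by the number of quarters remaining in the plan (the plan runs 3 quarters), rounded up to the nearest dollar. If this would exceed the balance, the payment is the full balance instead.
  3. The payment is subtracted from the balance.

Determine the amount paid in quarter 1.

$219.00

Quarter 1: opening $656.75; payment $219.00; balance $437.75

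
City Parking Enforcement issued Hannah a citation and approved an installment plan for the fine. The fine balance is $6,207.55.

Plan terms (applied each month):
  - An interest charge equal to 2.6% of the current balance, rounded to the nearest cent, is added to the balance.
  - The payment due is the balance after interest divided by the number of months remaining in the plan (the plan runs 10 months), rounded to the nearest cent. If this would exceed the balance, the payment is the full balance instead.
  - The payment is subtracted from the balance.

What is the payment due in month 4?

$687.88

Month 1: opening $6,207.55; interest $161.40 → $6,368.95; payment $636.90; balance $5,732.05
Month 2: opening $5,732.05; interest $149.03 → $5,881.08; payment $653.45; balance $5,227.63
Month 3: opening $5,227.63; interest $135.92 → $5,363.55; payment $670.44; balance $4,693.11
Month 4: opening $4,693.11; interest $122.02 → $4,815.13; payment $687.88; balance $4,127.25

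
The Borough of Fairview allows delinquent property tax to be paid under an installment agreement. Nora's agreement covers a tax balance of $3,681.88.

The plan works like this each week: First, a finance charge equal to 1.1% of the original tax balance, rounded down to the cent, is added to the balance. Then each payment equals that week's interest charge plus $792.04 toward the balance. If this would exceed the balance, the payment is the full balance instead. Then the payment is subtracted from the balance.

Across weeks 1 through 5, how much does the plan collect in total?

Week 1: $3,681.88 +$40.50 interest = $3,722.38; pay $832.54 → $2,889.84
Week 2: $2,889.84 +$40.50 interest = $2,930.34; pay $832.54 → $2,097.80
Week 3: $2,097.80 +$40.50 interest = $2,138.30; pay $832.54 → $1,305.76
Week 4: $1,305.76 +$40.50 interest = $1,346.26; pay $832.54 → $513.72
Week 5: $513.72 +$40.50 interest = $554.22; pay $554.22 → $0.00
Total paid: $3,884.38

$3,884.38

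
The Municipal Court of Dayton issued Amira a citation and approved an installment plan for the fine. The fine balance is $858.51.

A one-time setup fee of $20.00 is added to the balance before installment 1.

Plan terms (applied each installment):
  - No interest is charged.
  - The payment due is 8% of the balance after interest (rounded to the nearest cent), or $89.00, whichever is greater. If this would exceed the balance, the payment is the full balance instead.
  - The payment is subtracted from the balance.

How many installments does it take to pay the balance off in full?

Installment 1: $878.51 − $89.00 → $789.51
Installment 2: $789.51 − $89.00 → $700.51
Installment 3: $700.51 − $89.00 → $611.51
Installment 4: $611.51 − $89.00 → $522.51
Installment 5: $522.51 − $89.00 → $433.51
Installment 6: $433.51 − $89.00 → $344.51
Installment 7: $344.51 − $89.00 → $255.51
Installment 8: $255.51 − $89.00 → $166.51
Installment 9: $166.51 − $89.00 → $77.51
Installment 10: $77.51 − $77.51 → $0.00
Balance reaches $0.00 in installment 10.

10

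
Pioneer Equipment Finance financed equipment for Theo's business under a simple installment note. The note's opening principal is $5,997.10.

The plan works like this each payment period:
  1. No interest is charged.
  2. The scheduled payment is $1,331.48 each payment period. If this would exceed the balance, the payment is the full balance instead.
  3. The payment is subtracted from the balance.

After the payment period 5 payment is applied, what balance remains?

$0.00

Payment period 1: opening $5,997.10; payment $1,331.48; balance $4,665.62
Payment period 2: opening $4,665.62; payment $1,331.48; balance $3,334.14
Payment period 3: opening $3,334.14; payment $1,331.48; balance $2,002.66
Payment period 4: opening $2,002.66; payment $1,331.48; balance $671.18
Payment period 5: opening $671.18; payment $671.18; balance $0.00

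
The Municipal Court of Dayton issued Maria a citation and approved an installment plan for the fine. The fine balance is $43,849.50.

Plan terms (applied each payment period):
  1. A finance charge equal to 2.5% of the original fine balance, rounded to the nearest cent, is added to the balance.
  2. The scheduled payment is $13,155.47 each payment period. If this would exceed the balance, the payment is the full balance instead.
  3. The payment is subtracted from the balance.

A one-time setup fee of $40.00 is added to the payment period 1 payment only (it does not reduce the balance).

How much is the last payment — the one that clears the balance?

Payment period 1: opening $43,849.50; interest $1,096.24 → $44,945.74; payment $13,155.47 (+ $40.00 fee); balance $31,790.27
Payment period 2: opening $31,790.27; interest $1,096.24 → $32,886.51; payment $13,155.47; balance $19,731.04
Payment period 3: opening $19,731.04; interest $1,096.24 → $20,827.28; payment $13,155.47; balance $7,671.81
Payment period 4: opening $7,671.81; interest $1,096.24 → $8,768.05; payment $8,768.05; balance $0.00

$8,768.05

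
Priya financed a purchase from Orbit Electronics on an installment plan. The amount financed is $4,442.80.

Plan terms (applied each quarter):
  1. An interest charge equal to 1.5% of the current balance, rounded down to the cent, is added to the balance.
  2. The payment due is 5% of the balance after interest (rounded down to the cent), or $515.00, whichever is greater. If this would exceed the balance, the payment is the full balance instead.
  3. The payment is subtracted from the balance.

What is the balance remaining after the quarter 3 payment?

$3,077.44

Quarter 1: opening $4,442.80; interest $66.64 → $4,509.44; payment $515.00; balance $3,994.44
Quarter 2: opening $3,994.44; interest $59.91 → $4,054.35; payment $515.00; balance $3,539.35
Quarter 3: opening $3,539.35; interest $53.09 → $3,592.44; payment $515.00; balance $3,077.44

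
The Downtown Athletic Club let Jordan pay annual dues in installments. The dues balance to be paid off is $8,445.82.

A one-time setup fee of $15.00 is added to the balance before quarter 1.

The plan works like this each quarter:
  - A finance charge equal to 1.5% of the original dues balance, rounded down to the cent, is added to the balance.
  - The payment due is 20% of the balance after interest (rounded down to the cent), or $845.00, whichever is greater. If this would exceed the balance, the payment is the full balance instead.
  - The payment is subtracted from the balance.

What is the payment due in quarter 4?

# | Opening | Interest | Payment | End bal
1 | $8,460.82 | $126.68 | $1,717.50 | $6,870.00
2 | $6,870.00 | $126.68 | $1,399.33 | $5,597.35
3 | $5,597.35 | $126.68 | $1,144.80 | $4,579.23
4 | $4,579.23 | $126.68 | $941.18 | $3,764.73

$941.18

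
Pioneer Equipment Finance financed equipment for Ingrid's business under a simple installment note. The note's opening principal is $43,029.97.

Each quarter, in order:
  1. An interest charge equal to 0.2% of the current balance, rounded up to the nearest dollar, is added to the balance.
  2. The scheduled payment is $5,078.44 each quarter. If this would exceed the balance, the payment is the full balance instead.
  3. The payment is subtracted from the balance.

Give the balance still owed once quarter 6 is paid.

$12,930.33

Quarter 1: $43,029.97 +$87.00 interest = $43,116.97; pay $5,078.44 → $38,038.53
Quarter 2: $38,038.53 +$77.00 interest = $38,115.53; pay $5,078.44 → $33,037.09
Quarter 3: $33,037.09 +$67.00 interest = $33,104.09; pay $5,078.44 → $28,025.65
Quarter 4: $28,025.65 +$57.00 interest = $28,082.65; pay $5,078.44 → $23,004.21
Quarter 5: $23,004.21 +$47.00 interest = $23,051.21; pay $5,078.44 → $17,972.77
Quarter 6: $17,972.77 +$36.00 interest = $18,008.77; pay $5,078.44 → $12,930.33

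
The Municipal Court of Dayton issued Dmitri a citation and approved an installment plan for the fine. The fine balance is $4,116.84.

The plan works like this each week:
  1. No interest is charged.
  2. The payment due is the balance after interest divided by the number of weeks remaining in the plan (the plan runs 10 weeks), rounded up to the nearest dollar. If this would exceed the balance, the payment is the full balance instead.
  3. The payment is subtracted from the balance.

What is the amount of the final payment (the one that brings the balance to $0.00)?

$410.84

Week 1: $4,116.84 − $412.00 → $3,704.84
Week 2: $3,704.84 − $412.00 → $3,292.84
Week 3: $3,292.84 − $412.00 → $2,880.84
Week 4: $2,880.84 − $412.00 → $2,468.84
Week 5: $2,468.84 − $412.00 → $2,056.84
Week 6: $2,056.84 − $412.00 → $1,644.84
Week 7: $1,644.84 − $412.00 → $1,232.84
Week 8: $1,232.84 − $411.00 → $821.84
Week 9: $821.84 − $411.00 → $410.84
Week 10: $410.84 − $410.84 → $0.00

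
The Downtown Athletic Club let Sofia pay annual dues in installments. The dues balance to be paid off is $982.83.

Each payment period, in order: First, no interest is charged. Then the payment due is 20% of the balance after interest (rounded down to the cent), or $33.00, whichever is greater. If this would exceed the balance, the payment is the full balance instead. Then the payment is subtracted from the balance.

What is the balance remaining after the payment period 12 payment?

Payment period 1: opening $982.83; payment $196.56; balance $786.27
Payment period 2: opening $786.27; payment $157.25; balance $629.02
Payment period 3: opening $629.02; payment $125.80; balance $503.22
Payment period 4: opening $503.22; payment $100.64; balance $402.58
Payment period 5: opening $402.58; payment $80.51; balance $322.07
Payment period 6: opening $322.07; payment $64.41; balance $257.66
Payment period 7: opening $257.66; payment $51.53; balance $206.13
Payment period 8: opening $206.13; payment $41.22; balance $164.91
Payment period 9: opening $164.91; payment $33.00; balance $131.91
Payment period 10: opening $131.91; payment $33.00; balance $98.91
Payment period 11: opening $98.91; payment $33.00; balance $65.91
Payment period 12: opening $65.91; payment $33.00; balance $32.91

$32.91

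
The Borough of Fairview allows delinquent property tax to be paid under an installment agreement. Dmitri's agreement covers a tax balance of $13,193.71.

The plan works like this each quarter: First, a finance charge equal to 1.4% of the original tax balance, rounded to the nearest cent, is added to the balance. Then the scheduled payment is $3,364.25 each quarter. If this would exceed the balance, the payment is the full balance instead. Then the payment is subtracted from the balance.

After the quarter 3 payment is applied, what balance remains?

Quarter 1: $13,193.71 +$184.71 interest = $13,378.42; pay $3,364.25 → $10,014.17
Quarter 2: $10,014.17 +$184.71 interest = $10,198.88; pay $3,364.25 → $6,834.63
Quarter 3: $6,834.63 +$184.71 interest = $7,019.34; pay $3,364.25 → $3,655.09

$3,655.09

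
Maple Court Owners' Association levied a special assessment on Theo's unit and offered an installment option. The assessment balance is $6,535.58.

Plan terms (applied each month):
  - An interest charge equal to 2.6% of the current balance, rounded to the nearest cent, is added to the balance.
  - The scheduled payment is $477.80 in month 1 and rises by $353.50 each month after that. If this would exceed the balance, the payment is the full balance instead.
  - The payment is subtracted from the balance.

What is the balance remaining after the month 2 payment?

$5,558.33

Month 1: $6,535.58 +$169.93 interest = $6,705.51; pay $477.80 → $6,227.71
Month 2: $6,227.71 +$161.92 interest = $6,389.63; pay $831.30 → $5,558.33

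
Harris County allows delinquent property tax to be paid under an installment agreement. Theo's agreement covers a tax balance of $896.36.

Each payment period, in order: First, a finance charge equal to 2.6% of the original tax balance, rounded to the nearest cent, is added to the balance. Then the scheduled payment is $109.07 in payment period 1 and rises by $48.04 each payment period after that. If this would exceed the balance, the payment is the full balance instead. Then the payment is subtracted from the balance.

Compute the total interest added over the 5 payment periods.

$116.55

# | Opening | Interest | Payment | End bal
1 | $896.36 | $23.31 | $109.07 | $810.60
2 | $810.60 | $23.31 | $157.11 | $676.80
3 | $676.80 | $23.31 | $205.15 | $494.96
4 | $494.96 | $23.31 | $253.19 | $265.08
5 | $265.08 | $23.31 | $288.39 | $0.00
Total interest: $23.31 + $23.31 + $23.31 + $23.31 + $23.31 = $116.55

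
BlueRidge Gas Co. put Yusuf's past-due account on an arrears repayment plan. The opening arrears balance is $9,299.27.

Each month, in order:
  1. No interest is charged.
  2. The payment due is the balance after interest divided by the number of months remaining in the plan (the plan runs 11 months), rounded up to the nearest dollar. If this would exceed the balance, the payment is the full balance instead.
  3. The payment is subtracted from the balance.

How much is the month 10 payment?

$845.00

Month 1: opening $9,299.27; payment $846.00; balance $8,453.27
Month 2: opening $8,453.27; payment $846.00; balance $7,607.27
Month 3: opening $7,607.27; payment $846.00; balance $6,761.27
Month 4: opening $6,761.27; payment $846.00; balance $5,915.27
Month 5: opening $5,915.27; payment $846.00; balance $5,069.27
Month 6: opening $5,069.27; payment $845.00; balance $4,224.27
Month 7: opening $4,224.27; payment $845.00; balance $3,379.27
Month 8: opening $3,379.27; payment $845.00; balance $2,534.27
Month 9: opening $2,534.27; payment $845.00; balance $1,689.27
Month 10: opening $1,689.27; payment $845.00; balance $844.27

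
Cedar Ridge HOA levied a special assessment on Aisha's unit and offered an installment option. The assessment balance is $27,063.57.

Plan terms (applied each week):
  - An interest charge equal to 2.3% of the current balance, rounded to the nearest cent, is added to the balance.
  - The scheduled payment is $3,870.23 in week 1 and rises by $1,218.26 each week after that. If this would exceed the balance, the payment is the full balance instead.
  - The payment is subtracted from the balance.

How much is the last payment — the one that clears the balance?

$6,337.60

Week 1: opening $27,063.57; interest $622.46 → $27,686.03; payment $3,870.23; balance $23,815.80
Week 2: opening $23,815.80; interest $547.76 → $24,363.56; payment $5,088.49; balance $19,275.07
Week 3: opening $19,275.07; interest $443.33 → $19,718.40; payment $6,306.75; balance $13,411.65
Week 4: opening $13,411.65; interest $308.47 → $13,720.12; payment $7,525.01; balance $6,195.11
Week 5: opening $6,195.11; interest $142.49 → $6,337.60; payment $6,337.60; balance $0.00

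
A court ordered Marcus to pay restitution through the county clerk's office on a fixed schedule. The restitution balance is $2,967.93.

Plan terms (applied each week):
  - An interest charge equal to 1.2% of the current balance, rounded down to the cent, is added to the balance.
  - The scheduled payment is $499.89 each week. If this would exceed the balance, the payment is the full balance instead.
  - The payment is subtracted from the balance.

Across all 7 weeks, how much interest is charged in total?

$129.90

Week 1: $2,967.93 +$35.61 interest = $3,003.54; pay $499.89 → $2,503.65
Week 2: $2,503.65 +$30.04 interest = $2,533.69; pay $499.89 → $2,033.80
Week 3: $2,033.80 +$24.40 interest = $2,058.20; pay $499.89 → $1,558.31
Week 4: $1,558.31 +$18.69 interest = $1,577.00; pay $499.89 → $1,077.11
Week 5: $1,077.11 +$12.92 interest = $1,090.03; pay $499.89 → $590.14
Week 6: $590.14 +$7.08 interest = $597.22; pay $499.89 → $97.33
Week 7: $97.33 +$1.16 interest = $98.49; pay $98.49 → $0.00
Total interest: $35.61 + $30.04 + $24.40 + $18.69 + $12.92 + $7.08 + $1.16 = $129.90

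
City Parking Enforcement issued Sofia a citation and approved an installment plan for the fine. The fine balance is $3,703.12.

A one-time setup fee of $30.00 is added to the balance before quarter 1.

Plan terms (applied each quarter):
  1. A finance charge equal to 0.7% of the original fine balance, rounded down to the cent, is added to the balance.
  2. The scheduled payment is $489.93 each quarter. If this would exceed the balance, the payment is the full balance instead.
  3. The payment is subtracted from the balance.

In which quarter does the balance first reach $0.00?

9

Quarter 1: opening $3,733.12; interest $25.92 → $3,759.04; payment $489.93; balance $3,269.11
Quarter 2: opening $3,269.11; interest $25.92 → $3,295.03; payment $489.93; balance $2,805.10
Quarter 3: opening $2,805.10; interest $25.92 → $2,831.02; payment $489.93; balance $2,341.09
Quarter 4: opening $2,341.09; interest $25.92 → $2,367.01; payment $489.93; balance $1,877.08
Quarter 5: opening $1,877.08; interest $25.92 → $1,903.00; payment $489.93; balance $1,413.07
Quarter 6: opening $1,413.07; interest $25.92 → $1,438.99; payment $489.93; balance $949.06
Quarter 7: opening $949.06; interest $25.92 → $974.98; payment $489.93; balance $485.05
Quarter 8: opening $485.05; interest $25.92 → $510.97; payment $489.93; balance $21.04
Quarter 9: opening $21.04; interest $25.92 → $46.96; payment $46.96; balance $0.00
Balance reaches $0.00 in quarter 9.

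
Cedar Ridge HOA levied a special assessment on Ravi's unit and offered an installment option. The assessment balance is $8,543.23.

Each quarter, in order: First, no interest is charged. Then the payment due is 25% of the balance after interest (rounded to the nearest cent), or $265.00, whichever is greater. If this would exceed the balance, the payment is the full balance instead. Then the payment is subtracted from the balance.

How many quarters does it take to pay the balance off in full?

Quarter 1: opening $8,543.23; payment $2,135.81; balance $6,407.42
Quarter 2: opening $6,407.42; payment $1,601.86; balance $4,805.56
Quarter 3: opening $4,805.56; payment $1,201.39; balance $3,604.17
Quarter 4: opening $3,604.17; payment $901.04; balance $2,703.13
Quarter 5: opening $2,703.13; payment $675.78; balance $2,027.35
Quarter 6: opening $2,027.35; payment $506.84; balance $1,520.51
Quarter 7: opening $1,520.51; payment $380.13; balance $1,140.38
Quarter 8: opening $1,140.38; payment $285.10; balance $855.28
Quarter 9: opening $855.28; payment $265.00; balance $590.28
Quarter 10: opening $590.28; payment $265.00; balance $325.28
Quarter 11: opening $325.28; payment $265.00; balance $60.28
Quarter 12: opening $60.28; payment $60.28; balance $0.00
Balance reaches $0.00 in quarter 12.

12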